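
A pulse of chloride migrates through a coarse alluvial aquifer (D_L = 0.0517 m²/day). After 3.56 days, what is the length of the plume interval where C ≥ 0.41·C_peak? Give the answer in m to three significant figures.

The plume is Gaussian with σ = √(2Dt) = √(2 × 0.0517 × 3.56) = 0.6067 m.
C/C_peak = exp(−Δx²/(2σ²)) = 0.41 ⇒ Δx = σ·√(−2 ln 0.41) = 0.6067 × 1.335 = 0.8099 m.
Width = 2Δx = 1.62 m.

1.62 m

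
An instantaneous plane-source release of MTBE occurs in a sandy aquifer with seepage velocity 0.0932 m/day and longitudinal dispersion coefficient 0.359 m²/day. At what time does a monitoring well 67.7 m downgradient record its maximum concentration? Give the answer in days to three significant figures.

686 days

For the 1D instantaneous-source solution, setting ∂C/∂t = 0 at fixed x gives v²t² + 2Dt − x² = 0, so t = (√(D² + v²x²) − D)/v².
√(D² + v²x²) = √(0.359² + 0.0932² × 67.7²) = 6.320; v² = 0.00868624.
t = (6.320 − 0.359)/0.00868624 = 686 days (vs. the pure-advection estimate x/v = 726 d).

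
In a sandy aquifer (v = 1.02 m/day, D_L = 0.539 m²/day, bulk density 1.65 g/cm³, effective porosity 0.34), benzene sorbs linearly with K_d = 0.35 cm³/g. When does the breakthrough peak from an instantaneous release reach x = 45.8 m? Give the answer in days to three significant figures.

Retardation factor R = 1 + ρ_b·K_d/n = 1 + 1.65 × 0.35/0.34 = 2.699.
Sorption retards both mechanisms: v_R = v/R = 0.3779 m/day, D_R = D/R = 0.1997 m²/day.
Peak time from v_R²t² + 2D_R t − x² = 0: t = (√(D_R² + v_R²x²) − D_R)/v_R².
√(D_R² + v_R²x²) = √(0.1997² + 0.3779² × 45.8²) = 17.31; v_R² = 0.1428.
t = (17.31 − 0.1997)/0.1428 = 120 days.

120 days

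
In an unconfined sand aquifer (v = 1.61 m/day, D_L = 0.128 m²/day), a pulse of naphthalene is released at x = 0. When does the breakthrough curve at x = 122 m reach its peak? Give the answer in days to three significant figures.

75.7 days

For the 1D instantaneous-source solution, setting ∂C/∂t = 0 at fixed x gives v²t² + 2Dt − x² = 0, so t = (√(D² + v²x²) − D)/v².
√(D² + v²x²) = √(0.128² + 1.61² × 122²) = 196.4; v² = 2.5921.
t = (196.4 − 0.128)/2.5921 = 75.7 days (vs. the pure-advection estimate x/v = 75.8 d).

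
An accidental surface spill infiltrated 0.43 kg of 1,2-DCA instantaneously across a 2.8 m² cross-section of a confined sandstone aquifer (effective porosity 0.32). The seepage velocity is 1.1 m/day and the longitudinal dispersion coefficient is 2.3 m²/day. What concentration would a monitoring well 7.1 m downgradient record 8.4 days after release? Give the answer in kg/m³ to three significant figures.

For an instantaneous plane source, C(x,t) = M/(n_e·A·√(4πDt)) · exp(−(x−vt)²/(4Dt)), with n_e·A the pore (flow) area.
Plume center vt = 1.1 × 8.4 = 9.24 m, so the well at 7.1 m is 2.14 m upgradient of the peak.
√(4πDt) = 15.58 m, giving peak height M/(n_e·A·√(4πDt)) = 0.43/(0.32 × 2.8 × 15.58) = 0.03080 kg/m³.
(x−vt)²/(4Dt) = (-2.14)²/(4 × 2.3 × 8.4) = 0.05926; exp(−0.05926) = 0.9425.
C = 0.03080 × 0.9425 = 0.0290 kg/m³.

0.0290 kg/m³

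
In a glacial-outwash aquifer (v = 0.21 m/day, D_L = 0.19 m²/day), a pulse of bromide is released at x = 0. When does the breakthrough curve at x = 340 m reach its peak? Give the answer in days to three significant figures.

1610 days

For the 1D instantaneous-source solution, setting ∂C/∂t = 0 at fixed x gives v²t² + 2Dt − x² = 0, so t = (√(D² + v²x²) − D)/v².
√(D² + v²x²) = √(0.19² + 0.21² × 340²) = 71.40; v² = 0.0441.
t = (71.40 − 0.19)/0.0441 = 1610 days (vs. the pure-advection estimate x/v = 1620 d).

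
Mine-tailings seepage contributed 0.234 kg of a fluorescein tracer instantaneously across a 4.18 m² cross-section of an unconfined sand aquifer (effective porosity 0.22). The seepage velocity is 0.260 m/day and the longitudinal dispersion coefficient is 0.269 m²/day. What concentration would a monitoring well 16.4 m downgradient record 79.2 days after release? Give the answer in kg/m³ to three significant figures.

For an instantaneous plane source, C(x,t) = M/(n_e·A·√(4πDt)) · exp(−(x−vt)²/(4Dt)), with n_e·A the pore (flow) area.
Plume center vt = 0.260 × 79.2 = 20.592 m, so the well at 16.4 m is 4.192 m upgradient of the peak.
√(4πDt) = 16.36 m, giving peak height M/(n_e·A·√(4πDt)) = 0.234/(0.22 × 4.18 × 16.36) = 0.01555 kg/m³.
(x−vt)²/(4Dt) = (-4.192)²/(4 × 0.269 × 79.2) = 0.2062; exp(−0.2062) = 0.8137.
C = 0.01555 × 0.8137 = 0.0127 kg/m³.

0.0127 kg/m³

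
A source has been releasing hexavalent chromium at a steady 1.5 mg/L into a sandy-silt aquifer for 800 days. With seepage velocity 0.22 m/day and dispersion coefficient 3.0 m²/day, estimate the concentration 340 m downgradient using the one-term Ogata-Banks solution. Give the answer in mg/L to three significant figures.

0.0134 mg/L

For a continuous step input, C/C₀ ≈ ½·erfc((x−vt)/(2√(Dt))).
vt = 0.22 × 800 = 176 m and 2√(Dt) = 2√(3.0 × 800) = 97.98 m.
Argument (x−vt)/(2√(Dt)) = (340 − 176)/97.98 = 1.674; ½·erfc(1.674) = 0.008957.
C = 1.5 × 0.008957 = 0.0134 mg/L.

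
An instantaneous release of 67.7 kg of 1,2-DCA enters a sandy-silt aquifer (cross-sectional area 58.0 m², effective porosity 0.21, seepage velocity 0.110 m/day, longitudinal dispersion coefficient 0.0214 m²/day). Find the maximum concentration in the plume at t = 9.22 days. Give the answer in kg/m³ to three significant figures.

3.53 kg/m³

The peak of an instantaneous 1D plume sits at x = vt; there the Gaussian factor is 1 and C_max = M/(n_e·A·√(4πDt)), where n_e·A is the pore area the mass is dissolved in.
√(4πDt) = √(4π × 0.0214 × 9.22) = 1.575 m, so C_max = 67.7/(0.21 × 58.0 × 1.575) = 3.53 kg/m³.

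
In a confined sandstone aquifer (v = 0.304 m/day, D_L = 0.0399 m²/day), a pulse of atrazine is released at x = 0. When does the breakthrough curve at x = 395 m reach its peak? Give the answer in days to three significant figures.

For the 1D instantaneous-source solution, setting ∂C/∂t = 0 at fixed x gives v²t² + 2Dt − x² = 0, so t = (√(D² + v²x²) − D)/v².
√(D² + v²x²) = √(0.0399² + 0.304² × 395²) = 120.1; v² = 0.092416.
t = (120.1 − 0.0399)/0.092416 = 1300 days (vs. the pure-advection estimate x/v = 1300 d).

1300 days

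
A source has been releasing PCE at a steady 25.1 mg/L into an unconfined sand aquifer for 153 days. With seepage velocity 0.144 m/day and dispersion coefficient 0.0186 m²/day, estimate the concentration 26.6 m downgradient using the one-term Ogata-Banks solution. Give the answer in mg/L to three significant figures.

0.697 mg/L

For a continuous step input, C/C₀ ≈ ½·erfc((x−vt)/(2√(Dt))).
vt = 0.144 × 153 = 22.032 m and 2√(Dt) = 2√(0.0186 × 153) = 3.374 m.
Argument (x−vt)/(2√(Dt)) = (26.6 − 22.032)/3.374 = 1.354; ½·erfc(1.354) = 0.02776.
C = 25.1 × 0.02776 = 0.697 mg/L.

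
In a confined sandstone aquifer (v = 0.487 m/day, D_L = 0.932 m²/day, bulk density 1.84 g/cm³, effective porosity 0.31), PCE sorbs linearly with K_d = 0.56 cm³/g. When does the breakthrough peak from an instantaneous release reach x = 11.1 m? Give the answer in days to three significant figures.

Retardation factor R = 1 + ρ_b·K_d/n = 1 + 1.84 × 0.56/0.31 = 4.324.
Sorption retards both mechanisms: v_R = v/R = 0.1126 m/day, D_R = D/R = 0.2155 m²/day.
Peak time from v_R²t² + 2D_R t − x² = 0: t = (√(D_R² + v_R²x²) − D_R)/v_R².
√(D_R² + v_R²x²) = √(0.2155² + 0.1126² × 11.1²) = 1.268; v_R² = 0.01268.
t = (1.268 − 0.2155)/0.01268 = 83.0 days.

83.0 days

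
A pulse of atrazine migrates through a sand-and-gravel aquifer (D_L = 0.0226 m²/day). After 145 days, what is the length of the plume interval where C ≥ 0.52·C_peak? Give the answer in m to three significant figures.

5.86 m

The plume is Gaussian with σ = √(2Dt) = √(2 × 0.0226 × 145) = 2.560 m.
C/C_peak = exp(−Δx²/(2σ²)) = 0.52 ⇒ Δx = σ·√(−2 ln 0.52) = 2.560 × 1.144 = 2.929 m.
Width = 2Δx = 5.86 m.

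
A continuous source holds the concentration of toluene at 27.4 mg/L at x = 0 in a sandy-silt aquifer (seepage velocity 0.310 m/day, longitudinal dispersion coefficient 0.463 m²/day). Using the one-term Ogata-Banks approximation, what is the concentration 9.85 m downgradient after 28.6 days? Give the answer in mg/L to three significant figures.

For a continuous step input, C/C₀ ≈ ½·erfc((x−vt)/(2√(Dt))).
vt = 0.310 × 28.6 = 8.866 m and 2√(Dt) = 2√(0.463 × 28.6) = 7.278 m.
Argument (x−vt)/(2√(Dt)) = (9.85 − 8.866)/7.278 = 0.1352; ½·erfc(0.1352) = 0.4242.
C = 27.4 × 0.4242 = 11.6 mg/L.

11.6 mg/L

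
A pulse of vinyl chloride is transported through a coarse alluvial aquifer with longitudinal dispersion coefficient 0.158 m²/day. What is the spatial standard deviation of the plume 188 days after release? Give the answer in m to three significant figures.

7.71 m

Dispersive spreading gives a Gaussian with σ² = 2Dt; advection only shifts the center.
σ = √(2 × 0.158 × 188) = 7.71 m.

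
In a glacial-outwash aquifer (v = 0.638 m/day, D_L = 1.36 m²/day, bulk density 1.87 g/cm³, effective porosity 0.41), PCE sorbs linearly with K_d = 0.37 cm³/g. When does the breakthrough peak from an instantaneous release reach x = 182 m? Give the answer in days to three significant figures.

758 days

Retardation factor R = 1 + ρ_b·K_d/n = 1 + 1.87 × 0.37/0.41 = 2.688.
Sorption retards both mechanisms: v_R = v/R = 0.2374 m/day, D_R = D/R = 0.5060 m²/day.
Peak time from v_R²t² + 2D_R t − x² = 0: t = (√(D_R² + v_R²x²) − D_R)/v_R².
√(D_R² + v_R²x²) = √(0.5060² + 0.2374² × 182²) = 43.21; v_R² = 0.05636.
t = (43.21 − 0.5060)/0.05636 = 758 days.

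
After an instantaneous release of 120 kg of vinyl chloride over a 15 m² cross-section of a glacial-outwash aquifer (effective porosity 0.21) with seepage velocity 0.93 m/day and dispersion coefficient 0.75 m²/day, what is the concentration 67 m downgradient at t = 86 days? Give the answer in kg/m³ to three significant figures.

For an instantaneous plane source, C(x,t) = M/(n_e·A·√(4πDt)) · exp(−(x−vt)²/(4Dt)), with n_e·A the pore (flow) area.
Plume center vt = 0.93 × 86 = 79.98 m, so the well at 67 m is 12.98 m upgradient of the peak.
√(4πDt) = 28.47 m, giving peak height M/(n_e·A·√(4πDt)) = 120/(0.21 × 15 × 28.47) = 1.338 kg/m³.
(x−vt)²/(4Dt) = (-12.98)²/(4 × 0.75 × 86) = 0.6530; exp(−0.6530) = 0.5205.
C = 1.338 × 0.5205 = 0.696 kg/m³.

0.696 kg/m³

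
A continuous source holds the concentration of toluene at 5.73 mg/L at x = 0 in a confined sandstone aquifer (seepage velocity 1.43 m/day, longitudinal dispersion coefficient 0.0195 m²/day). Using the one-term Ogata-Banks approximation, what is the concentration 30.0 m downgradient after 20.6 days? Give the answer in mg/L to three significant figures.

For a continuous step input, C/C₀ ≈ ½·erfc((x−vt)/(2√(Dt))).
vt = 1.43 × 20.6 = 29.458 m and 2√(Dt) = 2√(0.0195 × 20.6) = 1.268 m.
Argument (x−vt)/(2√(Dt)) = (30.0 − 29.458)/1.268 = 0.4274; ½·erfc(0.4274) = 0.2728.
C = 5.73 × 0.2728 = 1.56 mg/L.

1.56 mg/L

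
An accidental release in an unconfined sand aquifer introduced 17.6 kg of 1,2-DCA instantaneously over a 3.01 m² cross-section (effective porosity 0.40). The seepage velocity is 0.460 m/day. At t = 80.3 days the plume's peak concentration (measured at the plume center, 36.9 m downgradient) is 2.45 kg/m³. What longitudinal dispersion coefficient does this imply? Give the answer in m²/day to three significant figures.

At the plume center C_max = M/(n_e·A·√(4πDt)), so D = M²/(4πt·(n_e·A·C_max)²).
n_e·A·C_max = 0.40 × 3.01 × 2.45 = 2.950 kg/m.
D = 17.6²/(4π × 80.3 × 2.950²) = 0.0353 m²/day.

0.0353 m²/day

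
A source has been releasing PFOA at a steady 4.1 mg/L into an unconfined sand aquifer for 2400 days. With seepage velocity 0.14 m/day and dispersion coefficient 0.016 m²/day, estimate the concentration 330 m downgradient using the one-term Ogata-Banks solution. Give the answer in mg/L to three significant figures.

3.09 mg/L

For a continuous step input, C/C₀ ≈ ½·erfc((x−vt)/(2√(Dt))).
vt = 0.14 × 2400 = 336 m and 2√(Dt) = 2√(0.016 × 2400) = 12.39 m.
Argument (x−vt)/(2√(Dt)) = (330 − 336)/12.39 = -0.4843; ½·erfc(-0.4843) = 0.7533.
C = 4.1 × 0.7533 = 3.09 mg/L.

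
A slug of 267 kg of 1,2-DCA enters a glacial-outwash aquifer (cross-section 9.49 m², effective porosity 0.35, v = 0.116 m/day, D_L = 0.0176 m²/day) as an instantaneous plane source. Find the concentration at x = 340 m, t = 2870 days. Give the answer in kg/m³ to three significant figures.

2.49 kg/m³

For an instantaneous plane source, C(x,t) = M/(n_e·A·√(4πDt)) · exp(−(x−vt)²/(4Dt)), with n_e·A the pore (flow) area.
Plume center vt = 0.116 × 2870 = 332.92 m, so the well at 340 m is 7.08 m downgradient of the peak.
√(4πDt) = 25.19 m, giving peak height M/(n_e·A·√(4πDt)) = 267/(0.35 × 9.49 × 25.19) = 3.191 kg/m³.
(x−vt)²/(4Dt) = (7.08)²/(4 × 0.0176 × 2870) = 0.2481; exp(−0.2481) = 0.7803.
C = 3.191 × 0.7803 = 2.49 kg/m³.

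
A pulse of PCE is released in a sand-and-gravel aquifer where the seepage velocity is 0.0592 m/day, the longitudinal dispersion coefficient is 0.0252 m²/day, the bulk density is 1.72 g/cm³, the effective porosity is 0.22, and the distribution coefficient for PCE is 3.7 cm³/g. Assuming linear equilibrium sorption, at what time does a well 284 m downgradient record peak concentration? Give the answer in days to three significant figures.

143000 days

Retardation factor R = 1 + ρ_b·K_d/n = 1 + 1.72 × 3.7/0.22 = 29.93.
Sorption retards both mechanisms: v_R = v/R = 0.001978 m/day, D_R = D/R = 0.0008420 m²/day.
Peak time from v_R²t² + 2D_R t − x² = 0: t = (√(D_R² + v_R²x²) − D_R)/v_R².
√(D_R² + v_R²x²) = √(0.0008420² + 0.001978² × 284²) = 0.5618; v_R² = 3.912e-06.
t = (0.5618 − 0.0008420)/3.912e-06 = 143000 days.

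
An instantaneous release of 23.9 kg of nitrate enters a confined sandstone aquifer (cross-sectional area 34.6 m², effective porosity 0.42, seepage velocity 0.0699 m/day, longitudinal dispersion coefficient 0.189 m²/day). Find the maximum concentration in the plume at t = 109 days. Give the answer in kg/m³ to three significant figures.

The peak of an instantaneous 1D plume sits at x = vt; there the Gaussian factor is 1 and C_max = M/(n_e·A·√(4πDt)), where n_e·A is the pore area the mass is dissolved in.
√(4πDt) = √(4π × 0.189 × 109) = 16.09 m, so C_max = 23.9/(0.42 × 34.6 × 16.09) = 0.102 kg/m³.

0.102 kg/m³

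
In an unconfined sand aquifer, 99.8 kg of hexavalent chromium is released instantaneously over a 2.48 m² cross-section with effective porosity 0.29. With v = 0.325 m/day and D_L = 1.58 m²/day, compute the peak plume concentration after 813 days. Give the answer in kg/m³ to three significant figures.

The peak of an instantaneous 1D plume sits at x = vt; there the Gaussian factor is 1 and C_max = M/(n_e·A·√(4πDt)), where n_e·A is the pore area the mass is dissolved in.
√(4πDt) = √(4π × 1.58 × 813) = 127.1 m, so C_max = 99.8/(0.29 × 2.48 × 127.1) = 1.09 kg/m³.

1.09 kg/m³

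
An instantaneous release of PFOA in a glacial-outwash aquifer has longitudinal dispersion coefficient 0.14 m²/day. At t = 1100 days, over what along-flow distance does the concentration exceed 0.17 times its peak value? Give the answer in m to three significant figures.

66.1 m

The plume is Gaussian with σ = √(2Dt) = √(2 × 0.14 × 1100) = 17.55 m.
C/C_peak = exp(−Δx²/(2σ²)) = 0.17 ⇒ Δx = σ·√(−2 ln 0.17) = 17.55 × 1.883 = 33.05 m.
Width = 2Δx = 66.1 m.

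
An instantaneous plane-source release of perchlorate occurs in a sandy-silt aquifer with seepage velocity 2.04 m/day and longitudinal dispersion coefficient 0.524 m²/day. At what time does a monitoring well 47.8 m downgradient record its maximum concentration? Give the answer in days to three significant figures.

For the 1D instantaneous-source solution, setting ∂C/∂t = 0 at fixed x gives v²t² + 2Dt − x² = 0, so t = (√(D² + v²x²) − D)/v².
√(D² + v²x²) = √(0.524² + 2.04² × 47.8²) = 97.51; v² = 4.1616.
t = (97.51 − 0.524)/4.1616 = 23.3 days (vs. the pure-advection estimate x/v = 23.4 d).

23.3 days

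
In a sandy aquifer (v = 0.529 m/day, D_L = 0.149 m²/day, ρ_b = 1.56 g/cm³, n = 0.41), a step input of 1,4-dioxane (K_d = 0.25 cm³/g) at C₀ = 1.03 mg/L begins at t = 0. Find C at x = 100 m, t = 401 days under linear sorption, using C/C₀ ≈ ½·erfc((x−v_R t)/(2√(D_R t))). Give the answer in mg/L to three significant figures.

0.893 mg/L

Retardation factor R = 1 + ρ_b·K_d/n = 1 + 1.56 × 0.25/0.41 = 1.951.
Sorption retards both mechanisms: v_R = v/R = 0.2711 m/day, D_R = D/R = 0.07637 m²/day.
v_R·t = 0.2711 × 401 = 108.7111 m; 2√(D_R t) = 11.07 m; argument = (100 − 108.7111)/11.07 = -0.7869.
C = C₀ × ½·erfc(-0.7869) = 1.03 × 0.8671 = 0.893 mg/L.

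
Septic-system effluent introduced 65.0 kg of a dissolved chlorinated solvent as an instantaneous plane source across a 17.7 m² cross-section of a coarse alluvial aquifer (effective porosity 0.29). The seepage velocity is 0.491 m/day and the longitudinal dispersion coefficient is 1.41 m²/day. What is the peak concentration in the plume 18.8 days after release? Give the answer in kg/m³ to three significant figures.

The peak of an instantaneous 1D plume sits at x = vt; there the Gaussian factor is 1 and C_max = M/(n_e·A·√(4πDt)), where n_e·A is the pore area the mass is dissolved in.
√(4πDt) = √(4π × 1.41 × 18.8) = 18.25 m, so C_max = 65.0/(0.29 × 17.7 × 18.25) = 0.694 kg/m³.

0.694 kg/m³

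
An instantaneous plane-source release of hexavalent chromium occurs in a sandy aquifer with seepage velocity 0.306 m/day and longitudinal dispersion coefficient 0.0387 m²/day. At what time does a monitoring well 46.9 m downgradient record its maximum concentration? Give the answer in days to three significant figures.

153 days

For the 1D instantaneous-source solution, setting ∂C/∂t = 0 at fixed x gives v²t² + 2Dt − x² = 0, so t = (√(D² + v²x²) − D)/v².
√(D² + v²x²) = √(0.0387² + 0.306² × 46.9²) = 14.35; v² = 0.093636.
t = (14.35 − 0.0387)/0.093636 = 153 days (vs. the pure-advection estimate x/v = 153 d).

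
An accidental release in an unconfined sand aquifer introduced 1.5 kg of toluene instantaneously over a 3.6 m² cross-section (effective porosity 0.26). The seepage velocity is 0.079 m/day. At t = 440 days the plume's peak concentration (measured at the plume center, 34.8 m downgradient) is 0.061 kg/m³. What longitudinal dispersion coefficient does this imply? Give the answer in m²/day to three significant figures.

At the plume center C_max = M/(n_e·A·√(4πDt)), so D = M²/(4πt·(n_e·A·C_max)²).
n_e·A·C_max = 0.26 × 3.6 × 0.061 = 0.05710 kg/m.
D = 1.5²/(4π × 440 × 0.05710²) = 0.125 m²/day.

0.125 m²/day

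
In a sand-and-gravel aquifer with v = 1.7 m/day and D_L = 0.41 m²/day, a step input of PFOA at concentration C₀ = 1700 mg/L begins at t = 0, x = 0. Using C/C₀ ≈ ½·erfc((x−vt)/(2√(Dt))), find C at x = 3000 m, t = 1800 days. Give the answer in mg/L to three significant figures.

For a continuous step input, C/C₀ ≈ ½·erfc((x−vt)/(2√(Dt))).
vt = 1.7 × 1800 = 3060 m and 2√(Dt) = 2√(0.41 × 1800) = 54.33 m.
Argument (x−vt)/(2√(Dt)) = (3000 − 3060)/54.33 = -1.104; ½·erfc(-1.104) = 0.9408.
C = 1700 × 0.9408 = 1600 mg/L.

1600 mg/L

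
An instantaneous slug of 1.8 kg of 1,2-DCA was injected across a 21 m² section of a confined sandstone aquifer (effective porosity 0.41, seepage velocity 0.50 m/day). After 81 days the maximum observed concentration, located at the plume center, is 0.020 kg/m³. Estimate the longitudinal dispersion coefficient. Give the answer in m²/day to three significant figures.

0.107 m²/day

At the plume center C_max = M/(n_e·A·√(4πDt)), so D = M²/(4πt·(n_e·A·C_max)²).
n_e·A·C_max = 0.41 × 21 × 0.020 = 0.1722 kg/m.
D = 1.8²/(4π × 81 × 0.1722²) = 0.107 m²/day.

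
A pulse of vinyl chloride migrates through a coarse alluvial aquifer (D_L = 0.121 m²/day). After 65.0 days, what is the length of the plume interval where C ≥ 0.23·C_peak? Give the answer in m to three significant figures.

The plume is Gaussian with σ = √(2Dt) = √(2 × 0.121 × 65.0) = 3.966 m.
C/C_peak = exp(−Δx²/(2σ²)) = 0.23 ⇒ Δx = σ·√(−2 ln 0.23) = 3.966 × 1.714 = 6.798 m.
Width = 2Δx = 13.6 m.

13.6 m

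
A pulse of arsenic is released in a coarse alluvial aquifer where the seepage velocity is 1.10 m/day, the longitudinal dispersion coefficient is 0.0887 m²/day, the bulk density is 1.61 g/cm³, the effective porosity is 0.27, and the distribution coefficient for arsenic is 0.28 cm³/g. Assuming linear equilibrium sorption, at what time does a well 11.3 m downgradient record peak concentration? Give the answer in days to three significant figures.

Retardation factor R = 1 + ρ_b·K_d/n = 1 + 1.61 × 0.28/0.27 = 2.670.
Sorption retards both mechanisms: v_R = v/R = 0.4120 m/day, D_R = D/R = 0.03322 m²/day.
Peak time from v_R²t² + 2D_R t − x² = 0: t = (√(D_R² + v_R²x²) − D_R)/v_R².
√(D_R² + v_R²x²) = √(0.03322² + 0.4120² × 11.3²) = 4.656; v_R² = 0.1697.
t = (4.656 − 0.03322)/0.1697 = 27.2 days.

27.2 days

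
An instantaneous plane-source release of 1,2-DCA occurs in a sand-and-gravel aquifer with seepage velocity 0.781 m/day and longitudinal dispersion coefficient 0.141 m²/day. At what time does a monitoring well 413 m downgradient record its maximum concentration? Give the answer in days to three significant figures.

529 days

For the 1D instantaneous-source solution, setting ∂C/∂t = 0 at fixed x gives v²t² + 2Dt − x² = 0, so t = (√(D² + v²x²) − D)/v².
√(D² + v²x²) = √(0.141² + 0.781² × 413²) = 322.6; v² = 0.609961.
t = (322.6 − 0.141)/0.609961 = 529 days (vs. the pure-advection estimate x/v = 529 d).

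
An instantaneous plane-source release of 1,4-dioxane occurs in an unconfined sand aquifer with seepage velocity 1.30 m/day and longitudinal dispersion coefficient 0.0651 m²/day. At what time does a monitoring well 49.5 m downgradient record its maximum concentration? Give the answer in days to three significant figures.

For the 1D instantaneous-source solution, setting ∂C/∂t = 0 at fixed x gives v²t² + 2Dt − x² = 0, so t = (√(D² + v²x²) − D)/v².
√(D² + v²x²) = √(0.0651² + 1.30² × 49.5²) = 64.35; v² = 1.69.
t = (64.35 − 0.0651)/1.69 = 38.0 days (vs. the pure-advection estimate x/v = 38.1 d).

38.0 days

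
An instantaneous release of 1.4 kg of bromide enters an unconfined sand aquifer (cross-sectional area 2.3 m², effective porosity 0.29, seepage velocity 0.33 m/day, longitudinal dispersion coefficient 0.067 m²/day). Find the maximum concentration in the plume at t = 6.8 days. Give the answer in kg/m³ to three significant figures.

The peak of an instantaneous 1D plume sits at x = vt; there the Gaussian factor is 1 and C_max = M/(n_e·A·√(4πDt)), where n_e·A is the pore area the mass is dissolved in.
√(4πDt) = √(4π × 0.067 × 6.8) = 2.393 m, so C_max = 1.4/(0.29 × 2.3 × 2.393) = 0.877 kg/m³.

0.877 kg/m³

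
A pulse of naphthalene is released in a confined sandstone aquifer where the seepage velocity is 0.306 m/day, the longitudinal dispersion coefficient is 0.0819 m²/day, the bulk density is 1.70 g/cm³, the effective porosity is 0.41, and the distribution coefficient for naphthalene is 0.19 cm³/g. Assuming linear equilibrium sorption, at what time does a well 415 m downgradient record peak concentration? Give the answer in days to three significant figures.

2420 days

Retardation factor R = 1 + ρ_b·K_d/n = 1 + 1.70 × 0.19/0.41 = 1.788.
Sorption retards both mechanisms: v_R = v/R = 0.1711 m/day, D_R = D/R = 0.04581 m²/day.
Peak time from v_R²t² + 2D_R t − x² = 0: t = (√(D_R² + v_R²x²) − D_R)/v_R².
√(D_R² + v_R²x²) = √(0.04581² + 0.1711² × 415²) = 71.01; v_R² = 0.02928.
t = (71.01 − 0.04581)/0.02928 = 2420 days.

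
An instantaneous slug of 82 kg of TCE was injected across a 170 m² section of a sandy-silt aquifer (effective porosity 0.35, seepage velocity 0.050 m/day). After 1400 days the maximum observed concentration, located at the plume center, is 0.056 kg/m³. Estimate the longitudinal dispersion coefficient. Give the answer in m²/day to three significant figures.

At the plume center C_max = M/(n_e·A·√(4πDt)), so D = M²/(4πt·(n_e·A·C_max)²).
n_e·A·C_max = 0.35 × 170 × 0.056 = 3.332 kg/m.
D = 82²/(4π × 1400 × 3.332²) = 0.0344 m²/day.

0.0344 m²/day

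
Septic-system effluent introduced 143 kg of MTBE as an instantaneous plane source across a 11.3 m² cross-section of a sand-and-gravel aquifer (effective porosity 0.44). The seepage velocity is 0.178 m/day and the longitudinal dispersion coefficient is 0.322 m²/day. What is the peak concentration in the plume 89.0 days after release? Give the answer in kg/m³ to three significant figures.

The peak of an instantaneous 1D plume sits at x = vt; there the Gaussian factor is 1 and C_max = M/(n_e·A·√(4πDt)), where n_e·A is the pore area the mass is dissolved in.
√(4πDt) = √(4π × 0.322 × 89.0) = 18.98 m, so C_max = 143/(0.44 × 11.3 × 18.98) = 1.52 kg/m³.

1.52 kg/m³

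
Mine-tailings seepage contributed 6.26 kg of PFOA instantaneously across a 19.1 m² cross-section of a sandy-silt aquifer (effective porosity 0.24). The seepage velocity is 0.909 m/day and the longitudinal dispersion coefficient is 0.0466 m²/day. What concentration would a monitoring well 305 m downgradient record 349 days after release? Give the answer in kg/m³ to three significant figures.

For an instantaneous plane source, C(x,t) = M/(n_e·A·√(4πDt)) · exp(−(x−vt)²/(4Dt)), with n_e·A the pore (flow) area.
Plume center vt = 0.909 × 349 = 317.241 m, so the well at 305 m is 12.241 m upgradient of the peak.
√(4πDt) = 14.30 m, giving peak height M/(n_e·A·√(4πDt)) = 6.26/(0.24 × 19.1 × 14.30) = 0.09550 kg/m³.
(x−vt)²/(4Dt) = (-12.241)²/(4 × 0.0466 × 349) = 2.303; exp(−2.303) = 0.09996.
C = 0.09550 × 0.09996 = 0.00955 kg/m³.

0.00955 kg/m³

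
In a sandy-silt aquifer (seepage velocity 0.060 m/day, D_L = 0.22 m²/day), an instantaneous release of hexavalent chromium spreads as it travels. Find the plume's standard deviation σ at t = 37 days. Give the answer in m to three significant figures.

4.03 m

Dispersive spreading gives a Gaussian with σ² = 2Dt; advection only shifts the center.
σ = √(2 × 0.22 × 37) = 4.03 m.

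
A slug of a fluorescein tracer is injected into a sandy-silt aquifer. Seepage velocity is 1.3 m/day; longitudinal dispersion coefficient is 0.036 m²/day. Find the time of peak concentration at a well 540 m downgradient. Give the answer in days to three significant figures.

415 days

For the 1D instantaneous-source solution, setting ∂C/∂t = 0 at fixed x gives v²t² + 2Dt − x² = 0, so t = (√(D² + v²x²) − D)/v².
√(D² + v²x²) = √(0.036² + 1.3² × 540²) = 702.0; v² = 1.69.
t = (702.0 − 0.036)/1.69 = 415 days (vs. the pure-advection estimate x/v = 415 d).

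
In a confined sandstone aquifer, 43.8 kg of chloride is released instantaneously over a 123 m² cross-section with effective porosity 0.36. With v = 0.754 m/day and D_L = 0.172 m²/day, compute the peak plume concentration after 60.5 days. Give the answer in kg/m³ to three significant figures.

0.0865 kg/m³

The peak of an instantaneous 1D plume sits at x = vt; there the Gaussian factor is 1 and C_max = M/(n_e·A·√(4πDt)), where n_e·A is the pore area the mass is dissolved in.
√(4πDt) = √(4π × 0.172 × 60.5) = 11.44 m, so C_max = 43.8/(0.36 × 123 × 11.44) = 0.0865 kg/m³.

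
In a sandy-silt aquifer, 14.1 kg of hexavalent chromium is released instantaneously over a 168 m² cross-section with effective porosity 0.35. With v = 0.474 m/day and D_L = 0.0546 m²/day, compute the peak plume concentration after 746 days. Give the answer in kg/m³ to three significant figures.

The peak of an instantaneous 1D plume sits at x = vt; there the Gaussian factor is 1 and C_max = M/(n_e·A·√(4πDt)), where n_e·A is the pore area the mass is dissolved in.
√(4πDt) = √(4π × 0.0546 × 746) = 22.62 m, so C_max = 14.1/(0.35 × 168 × 22.62) = 0.0106 kg/m³.

0.0106 kg/m³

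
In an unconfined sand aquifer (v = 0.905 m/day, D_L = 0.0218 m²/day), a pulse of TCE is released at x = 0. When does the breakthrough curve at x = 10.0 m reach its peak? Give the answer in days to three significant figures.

11.0 days

For the 1D instantaneous-source solution, setting ∂C/∂t = 0 at fixed x gives v²t² + 2Dt − x² = 0, so t = (√(D² + v²x²) − D)/v².
√(D² + v²x²) = √(0.0218² + 0.905² × 10.0²) = 9.050; v² = 0.819025.
t = (9.050 − 0.0218)/0.819025 = 11.0 days (vs. the pure-advection estimate x/v = 11.0 d).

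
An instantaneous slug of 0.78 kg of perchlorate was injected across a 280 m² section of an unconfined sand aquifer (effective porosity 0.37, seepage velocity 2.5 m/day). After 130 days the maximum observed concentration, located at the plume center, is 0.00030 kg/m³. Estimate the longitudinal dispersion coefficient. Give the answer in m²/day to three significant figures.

0.386 m²/day

At the plume center C_max = M/(n_e·A·√(4πDt)), so D = M²/(4πt·(n_e·A·C_max)²).
n_e·A·C_max = 0.37 × 280 × 0.00030 = 0.03108 kg/m.
D = 0.78²/(4π × 130 × 0.03108²) = 0.386 m²/day.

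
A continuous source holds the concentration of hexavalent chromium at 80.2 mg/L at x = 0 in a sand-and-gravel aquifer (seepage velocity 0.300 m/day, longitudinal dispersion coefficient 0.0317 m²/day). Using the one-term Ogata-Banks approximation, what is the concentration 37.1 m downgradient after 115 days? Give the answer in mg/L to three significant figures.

13.5 mg/L

For a continuous step input, C/C₀ ≈ ½·erfc((x−vt)/(2√(Dt))).
vt = 0.300 × 115 = 34.5 m and 2√(Dt) = 2√(0.0317 × 115) = 3.819 m.
Argument (x−vt)/(2√(Dt)) = (37.1 − 34.5)/3.819 = 0.6808; ½·erfc(0.6808) = 0.1678.
C = 80.2 × 0.1678 = 13.5 mg/L.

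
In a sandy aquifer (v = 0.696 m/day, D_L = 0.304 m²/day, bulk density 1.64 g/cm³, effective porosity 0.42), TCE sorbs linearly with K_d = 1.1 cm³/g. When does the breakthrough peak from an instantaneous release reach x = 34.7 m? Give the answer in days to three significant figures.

Retardation factor R = 1 + ρ_b·K_d/n = 1 + 1.64 × 1.1/0.42 = 5.295.
Sorption retards both mechanisms: v_R = v/R = 0.1314 m/day, D_R = D/R = 0.05741 m²/day.
Peak time from v_R²t² + 2D_R t − x² = 0: t = (√(D_R² + v_R²x²) − D_R)/v_R².
√(D_R² + v_R²x²) = √(0.05741² + 0.1314² × 34.7²) = 4.560; v_R² = 0.01727.
t = (4.560 − 0.05741)/0.01727 = 261 days.

261 days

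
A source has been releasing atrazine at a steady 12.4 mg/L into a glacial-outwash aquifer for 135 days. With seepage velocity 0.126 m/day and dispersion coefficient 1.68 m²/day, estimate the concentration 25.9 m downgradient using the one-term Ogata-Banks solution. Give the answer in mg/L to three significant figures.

For a continuous step input, C/C₀ ≈ ½·erfc((x−vt)/(2√(Dt))).
vt = 0.126 × 135 = 17.01 m and 2√(Dt) = 2√(1.68 × 135) = 30.12 m.
Argument (x−vt)/(2√(Dt)) = (25.9 − 17.01)/30.12 = 0.2952; ½·erfc(0.2952) = 0.3382.
C = 12.4 × 0.3382 = 4.19 mg/L.

4.19 mg/L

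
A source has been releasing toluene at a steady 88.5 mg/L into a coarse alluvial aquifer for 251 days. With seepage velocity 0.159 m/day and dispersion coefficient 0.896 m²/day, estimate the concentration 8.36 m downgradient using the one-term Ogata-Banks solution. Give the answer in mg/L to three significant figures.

82.4 mg/L

For a continuous step input, C/C₀ ≈ ½·erfc((x−vt)/(2√(Dt))).
vt = 0.159 × 251 = 39.909 m and 2√(Dt) = 2√(0.896 × 251) = 29.99 m.
Argument (x−vt)/(2√(Dt)) = (8.36 − 39.909)/29.99 = -1.052; ½·erfc(-1.052) = 0.9316.
C = 88.5 × 0.9316 = 82.4 mg/L.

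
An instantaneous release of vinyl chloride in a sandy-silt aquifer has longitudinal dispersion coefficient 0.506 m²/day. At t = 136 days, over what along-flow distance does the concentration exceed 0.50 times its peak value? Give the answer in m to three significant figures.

27.6 m

The plume is Gaussian with σ = √(2Dt) = √(2 × 0.506 × 136) = 11.73 m.
C/C_peak = exp(−Δx²/(2σ²)) = 0.50 ⇒ Δx = σ·√(−2 ln 0.50) = 11.73 × 1.177 = 13.81 m.
Width = 2Δx = 27.6 m.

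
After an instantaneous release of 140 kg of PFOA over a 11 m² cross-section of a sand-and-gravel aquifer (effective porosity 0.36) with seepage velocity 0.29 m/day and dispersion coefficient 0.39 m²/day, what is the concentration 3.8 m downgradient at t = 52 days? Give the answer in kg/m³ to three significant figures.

0.461 kg/m³

For an instantaneous plane source, C(x,t) = M/(n_e·A·√(4πDt)) · exp(−(x−vt)²/(4Dt)), with n_e·A the pore (flow) area.
Plume center vt = 0.29 × 52 = 15.08 m, so the well at 3.8 m is 11.28 m upgradient of the peak.
√(4πDt) = 15.96 m, giving peak height M/(n_e·A·√(4πDt)) = 140/(0.36 × 11 × 15.96) = 2.215 kg/m³.
(x−vt)²/(4Dt) = (-11.28)²/(4 × 0.39 × 52) = 1.569; exp(−1.569) = 0.2083.
C = 2.215 × 0.2083 = 0.461 kg/m³.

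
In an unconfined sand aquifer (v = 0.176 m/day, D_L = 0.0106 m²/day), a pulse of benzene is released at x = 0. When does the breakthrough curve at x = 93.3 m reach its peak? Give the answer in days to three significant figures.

For the 1D instantaneous-source solution, setting ∂C/∂t = 0 at fixed x gives v²t² + 2Dt − x² = 0, so t = (√(D² + v²x²) − D)/v².
√(D² + v²x²) = √(0.0106² + 0.176² × 93.3²) = 16.42; v² = 0.030976.
t = (16.42 − 0.0106)/0.030976 = 530 days (vs. the pure-advection estimate x/v = 530 d).

530 days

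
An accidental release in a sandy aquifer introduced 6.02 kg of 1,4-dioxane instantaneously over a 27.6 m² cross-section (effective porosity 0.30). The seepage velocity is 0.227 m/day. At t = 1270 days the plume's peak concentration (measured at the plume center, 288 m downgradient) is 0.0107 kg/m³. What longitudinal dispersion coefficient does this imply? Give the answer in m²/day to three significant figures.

At the plume center C_max = M/(n_e·A·√(4πDt)), so D = M²/(4πt·(n_e·A·C_max)²).
n_e·A·C_max = 0.30 × 27.6 × 0.0107 = 0.08860 kg/m.
D = 6.02²/(4π × 1270 × 0.08860²) = 0.289 m²/day.

0.289 m²/day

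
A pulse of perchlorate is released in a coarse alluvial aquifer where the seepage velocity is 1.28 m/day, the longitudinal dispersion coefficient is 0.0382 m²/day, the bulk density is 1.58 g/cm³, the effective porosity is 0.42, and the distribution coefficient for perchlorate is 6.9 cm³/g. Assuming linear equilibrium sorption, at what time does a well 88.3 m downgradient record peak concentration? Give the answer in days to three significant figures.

1860 days

Retardation factor R = 1 + ρ_b·K_d/n = 1 + 1.58 × 6.9/0.42 = 26.96.
Sorption retards both mechanisms: v_R = v/R = 0.04748 m/day, D_R = D/R = 0.001417 m²/day.
Peak time from v_R²t² + 2D_R t − x² = 0: t = (√(D_R² + v_R²x²) − D_R)/v_R².
√(D_R² + v_R²x²) = √(0.001417² + 0.04748² × 88.3²) = 4.192; v_R² = 0.002254.
t = (4.192 − 0.001417)/0.002254 = 1860 days.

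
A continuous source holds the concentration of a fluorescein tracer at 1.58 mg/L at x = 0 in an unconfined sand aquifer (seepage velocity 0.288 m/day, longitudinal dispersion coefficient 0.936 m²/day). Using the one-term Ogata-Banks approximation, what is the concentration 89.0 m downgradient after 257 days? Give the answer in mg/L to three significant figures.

0.391 mg/L

For a continuous step input, C/C₀ ≈ ½·erfc((x−vt)/(2√(Dt))).
vt = 0.288 × 257 = 74.016 m and 2√(Dt) = 2√(0.936 × 257) = 31.02 m.
Argument (x−vt)/(2√(Dt)) = (89.0 − 74.016)/31.02 = 0.4830; ½·erfc(0.4830) = 0.2473.
C = 1.58 × 0.2473 = 0.391 mg/L.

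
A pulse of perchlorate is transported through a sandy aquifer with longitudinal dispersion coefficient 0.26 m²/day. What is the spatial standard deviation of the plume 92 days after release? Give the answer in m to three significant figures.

Dispersive spreading gives a Gaussian with σ² = 2Dt; advection only shifts the center.
σ = √(2 × 0.26 × 92) = 6.92 m.

6.92 m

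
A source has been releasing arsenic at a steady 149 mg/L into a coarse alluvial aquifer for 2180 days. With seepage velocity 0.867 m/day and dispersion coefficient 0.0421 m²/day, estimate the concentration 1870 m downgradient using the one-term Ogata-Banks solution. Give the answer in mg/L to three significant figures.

139 mg/L

For a continuous step input, C/C₀ ≈ ½·erfc((x−vt)/(2√(Dt))).
vt = 0.867 × 2180 = 1890.06 m and 2√(Dt) = 2√(0.0421 × 2180) = 19.16 m.
Argument (x−vt)/(2√(Dt)) = (1870 − 1890.06)/19.16 = -1.047; ½·erfc(-1.047) = 0.9307.
C = 149 × 0.9307 = 139 mg/L.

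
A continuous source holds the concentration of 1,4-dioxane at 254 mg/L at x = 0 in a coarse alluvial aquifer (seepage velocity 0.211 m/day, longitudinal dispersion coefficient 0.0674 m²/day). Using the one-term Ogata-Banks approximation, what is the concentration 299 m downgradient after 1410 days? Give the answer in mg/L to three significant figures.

For a continuous step input, C/C₀ ≈ ½·erfc((x−vt)/(2√(Dt))).
vt = 0.211 × 1410 = 297.51 m and 2√(Dt) = 2√(0.0674 × 1410) = 19.50 m.
Argument (x−vt)/(2√(Dt)) = (299 − 297.51)/19.50 = 0.07641; ½·erfc(0.07641) = 0.4570.
C = 254 × 0.4570 = 116 mg/L.

116 mg/L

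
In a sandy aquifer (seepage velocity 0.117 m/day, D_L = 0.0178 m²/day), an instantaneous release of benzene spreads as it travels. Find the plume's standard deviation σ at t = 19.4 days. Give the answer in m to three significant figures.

0.831 m

Dispersive spreading gives a Gaussian with σ² = 2Dt; advection only shifts the center.
σ = √(2 × 0.0178 × 19.4) = 0.831 m.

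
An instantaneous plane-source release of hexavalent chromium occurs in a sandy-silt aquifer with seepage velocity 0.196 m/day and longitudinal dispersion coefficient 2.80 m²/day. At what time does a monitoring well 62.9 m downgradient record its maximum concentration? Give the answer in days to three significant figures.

256 days

For the 1D instantaneous-source solution, setting ∂C/∂t = 0 at fixed x gives v²t² + 2Dt − x² = 0, so t = (√(D² + v²x²) − D)/v².
√(D² + v²x²) = √(2.80² + 0.196² × 62.9²) = 12.64; v² = 0.038416.
t = (12.64 − 2.80)/0.038416 = 256 days (vs. the pure-advection estimate x/v = 321 d).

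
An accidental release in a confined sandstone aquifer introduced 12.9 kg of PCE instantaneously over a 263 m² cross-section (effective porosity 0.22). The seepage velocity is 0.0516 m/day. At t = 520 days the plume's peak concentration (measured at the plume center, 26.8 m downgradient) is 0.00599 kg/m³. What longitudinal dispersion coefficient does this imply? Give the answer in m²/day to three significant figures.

At the plume center C_max = M/(n_e·A·√(4πDt)), so D = M²/(4πt·(n_e·A·C_max)²).
n_e·A·C_max = 0.22 × 263 × 0.00599 = 0.3466 kg/m.
D = 12.9²/(4π × 520 × 0.3466²) = 0.212 m²/day.

0.212 m²/day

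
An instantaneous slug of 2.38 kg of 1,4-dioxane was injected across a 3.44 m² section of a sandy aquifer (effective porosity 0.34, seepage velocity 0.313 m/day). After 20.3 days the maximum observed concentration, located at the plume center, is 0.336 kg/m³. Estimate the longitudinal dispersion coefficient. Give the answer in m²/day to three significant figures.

At the plume center C_max = M/(n_e·A·√(4πDt)), so D = M²/(4πt·(n_e·A·C_max)²).
n_e·A·C_max = 0.34 × 3.44 × 0.336 = 0.3930 kg/m.
D = 2.38²/(4π × 20.3 × 0.3930²) = 0.144 m²/day.

0.144 m²/day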